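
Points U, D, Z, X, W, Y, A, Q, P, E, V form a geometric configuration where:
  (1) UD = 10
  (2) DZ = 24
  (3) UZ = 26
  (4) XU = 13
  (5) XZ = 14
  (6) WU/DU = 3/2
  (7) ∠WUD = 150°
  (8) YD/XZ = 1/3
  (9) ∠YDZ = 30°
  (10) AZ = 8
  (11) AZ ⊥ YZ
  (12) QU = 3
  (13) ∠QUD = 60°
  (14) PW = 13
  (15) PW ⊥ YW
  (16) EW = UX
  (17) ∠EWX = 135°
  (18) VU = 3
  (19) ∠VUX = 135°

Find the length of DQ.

Step 1: By the law of cosines on triangle DUQ: DQ² = 10² + 3² − 2·10·3·cos(60°) = 79, so DQ = √79.

Therefore, the length of DQ = √79.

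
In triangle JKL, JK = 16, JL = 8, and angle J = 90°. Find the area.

Area = (1/2)(16)(8) sin(90°) = (1/2)(16)(8)(1) = 64

64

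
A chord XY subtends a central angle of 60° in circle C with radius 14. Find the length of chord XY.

Chord length = 2r sin(θ/2)
= 2 × 14 × sin(60°/2)
= 2 × 14 × sin(30°)
= 14

14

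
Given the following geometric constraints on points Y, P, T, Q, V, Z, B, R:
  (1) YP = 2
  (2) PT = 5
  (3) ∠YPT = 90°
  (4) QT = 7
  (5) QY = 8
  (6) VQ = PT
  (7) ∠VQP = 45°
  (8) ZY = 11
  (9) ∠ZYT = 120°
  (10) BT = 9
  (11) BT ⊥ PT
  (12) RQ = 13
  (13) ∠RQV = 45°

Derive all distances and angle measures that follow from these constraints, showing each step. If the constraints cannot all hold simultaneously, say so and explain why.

The constraints are consistent.

From the given relations:
  VQ = PT = 5

Step 1: From YP = 2, PT = 5, and ∠YPT = 90°, by the law of cosines:
  YT² = YP² + PT² - 2·YP·PT·cos(90°) = 4 + 25 - 0 = 29
  YT = √29

Step 2: From PT = 5, TB = 9, and ∠PTB = 90°, by the law of cosines:
  PB² = PT² + TB² - 2·PT·TB·cos(90°) = 25 + 81 - 0 = 106
  PB = √106

Step 3: From VQ = 5, QR = 13, and ∠VQR = 45°, by the law of cosines:
  VR² = VQ² + QR² - 2·VQ·QR·cos(45°) = 25 + 169 - 91.92 = 102.1
  VR ≈ 10.1

Step 4: From TY = √29, YZ = 11, and ∠TYZ = 120°, by the law of cosines:
  TZ² = TY² + YZ² - 2·TY·YZ·cos(120°) = 29 + 121 + 59.24 = 209.2
  TZ ≈ 14.47

Step 5: From YP = 2, YT = √29, PT = 5, by the inverse law of cosines:
  cos(∠PYT) = (YP² + YT² - PT²) / (2·YP·YT)
  ∠PYT = 68.2°

Step 6: From YQ = 8, YT = √29, QT = 7, by the inverse law of cosines:
  cos(∠QYT) = (YQ² + YT² - QT²) / (2·YQ·YT)
  ∠QYT = 59.29°

Step 7: From PB = √106, PT = 5, BT = 9, by the inverse law of cosines:
  cos(∠BPT) = (PB² + PT² - BT²) / (2·PB·PT)
  ∠BPT = 60.95°

Step 8: From TP = 5, TY = √29, PY = 2, by the inverse law of cosines:
  cos(∠PTY) = (TP² + TY² - PY²) / (2·TP·TY)
  ∠PTY = 21.8°

Step 9: From TQ = 7, TY = √29, QY = 8, by the inverse law of cosines:
  cos(∠QTY) = (TQ² + TY² - QY²) / (2·TQ·TY)
  ∠QTY = 79.3°

Step 10: From QT = 7, QY = 8, TY = √29, by the inverse law of cosines:
  cos(∠TQY) = (QT² + QY² - TY²) / (2·QT·QY)
  ∠TQY = 41.41°

Step 11: From VQ = 5, VR = 10.1, QR = 13, by the inverse law of cosines:
  cos(∠QVR) = (VQ² + VR² - QR²) / (2·VQ·VR)
  ∠QVR = 114.52°

Step 12: From BP = √106, BT = 9, PT = 5, by the inverse law of cosines:
  cos(∠PBT) = (BP² + BT² - PT²) / (2·BP·BT)
  ∠PBT = 29.05°

Step 13: From RQ = 13, RV = 10.1, QV = 5, by the inverse law of cosines:
  cos(∠QRV) = (RQ² + RV² - QV²) / (2·RQ·RV)
  ∠QRV = 20.48°

Step 14: From TY = √29, TZ = 14.47, YZ = 11, by the inverse law of cosines:
  cos(∠YTZ) = (TY² + TZ² - YZ²) / (2·TY·TZ)
  ∠YTZ = 41.19°

Step 15: From ZT = 14.47, ZY = 11, TY = √29, by the inverse law of cosines:
  cos(∠TZY) = (ZT² + ZY² - TY²) / (2·ZT·ZY)
  ∠TZY = 18.81°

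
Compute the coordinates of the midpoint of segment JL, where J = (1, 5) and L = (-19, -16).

M = ((x₁ + x₂)/2, (y₁ + y₂)/2)
= ((1 + -19)/2, (5 + -16)/2)
= (-18/2, -11/2) = (-9, -11/2)

(-9, -11/2)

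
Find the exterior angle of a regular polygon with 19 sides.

Each exterior angle of a regular n-gon is 360 / n.
For n = 19: 360 / 19 = 360/19 degrees.

360/19 degrees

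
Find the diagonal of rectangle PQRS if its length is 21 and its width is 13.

d = sqrt(21^2 + 13^2) = sqrt(610)

sqrt(610)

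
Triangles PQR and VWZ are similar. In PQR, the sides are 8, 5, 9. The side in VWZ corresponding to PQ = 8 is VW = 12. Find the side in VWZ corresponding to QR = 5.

Since the triangles are similar, the ratio of corresponding sides is constant.
Scale factor k = VW / PQ = 12 / 8 = 3/2
WZ = k * QR = 3/2 * 5 = 15/2

15/2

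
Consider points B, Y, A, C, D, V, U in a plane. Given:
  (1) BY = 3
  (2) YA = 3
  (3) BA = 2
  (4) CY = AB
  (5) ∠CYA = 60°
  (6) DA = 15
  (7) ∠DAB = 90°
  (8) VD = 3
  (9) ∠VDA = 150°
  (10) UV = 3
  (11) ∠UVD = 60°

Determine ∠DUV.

Step 1: By the law of cosines on triangle UVD: UD² = 3² + 3² − 2·3·3·cos(60°) = 9, so UD = 3.
Step 2: By the inverse law of cosines on triangle DUV: cos(∠DUV) = (3² + 3² − 3²) / (2·3·3) = 9/18 = 0.5, so ∠DUV = 60°.

Therefore, the measure of angle ∠DUV = 60°.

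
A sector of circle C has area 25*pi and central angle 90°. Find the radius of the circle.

r² = 360 × 25*pi / (π × 90) = 100, so r = 10.

10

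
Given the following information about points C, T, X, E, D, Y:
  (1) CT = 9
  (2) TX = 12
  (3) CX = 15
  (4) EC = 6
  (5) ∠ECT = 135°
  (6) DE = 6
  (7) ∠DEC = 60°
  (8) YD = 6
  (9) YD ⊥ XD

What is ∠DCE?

Step 1: By the law of cosines on triangle CED: CD² = 6² + 6² − 2·6·6·cos(60°) = 36, so CD = 6.
Step 2: By the inverse law of cosines on triangle DCE: cos(∠DCE) = (6² + 6² − 6²) / (2·6·6) = 36/72 = 0.5, so ∠DCE = 60°.

Therefore, the measure of angle ∠DCE = 60°.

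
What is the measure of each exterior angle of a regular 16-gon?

Each exterior angle of a regular n-gon is 360 / n.
For n = 16: 360 / 16 = 45/2 degrees.

45/2 degrees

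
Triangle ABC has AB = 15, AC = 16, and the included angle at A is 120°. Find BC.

When two sides and the included angle are known, the law of cosines gives the third side.
c^2 = a^2 + b^2 - 2ab cos(C) generalizes the Pythagorean theorem to non-right triangles.
Here: BC^2 = 225 + 256 - 480*(-1/2) = 721
BC = sqrt(721)

sqrt(721)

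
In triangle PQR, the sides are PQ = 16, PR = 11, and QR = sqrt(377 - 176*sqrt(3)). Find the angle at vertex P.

When all three sides of a triangle are known, the law of cosines can be rearranged to find any angle.
cos(C) = (a² + b² - c²) / (2ab) gives cos(P) = sqrt(3)/2.
Taking the inverse cosine: P = 30°.

30°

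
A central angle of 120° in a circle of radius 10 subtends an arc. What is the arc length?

Arc length = 2πr × θ/360
= 2π × 10 × 1/3
= 20*pi/3

20*pi/3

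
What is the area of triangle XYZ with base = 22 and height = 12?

Area = (1/2) * base * height
Area = (1/2) * 22 * 12
Area = 132

132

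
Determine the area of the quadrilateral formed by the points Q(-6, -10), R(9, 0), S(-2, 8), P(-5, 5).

The Shoelace formula works by pairing each vertex with the next (cycling back to the first).
For each pair, compute x_i*y_(i+1) - x_(i+1)*y_i:
  (-6*0 - 9*-10) = 90
  (9*8 - -2*0) = 72
  (-2*5 - -5*8) = 30
  (-5*-10 - -6*5) = 80
Taking half the absolute value of the total: Area = (1/2)(272) = 136.

136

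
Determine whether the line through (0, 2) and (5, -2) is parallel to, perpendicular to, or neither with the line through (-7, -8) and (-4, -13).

Slope of line 1: m1 = (-2 - 2)/(5 - 0) = -4/5 = -4/5
Slope of line 2: m2 = (-13 - -8)/(-4 - -7) = -5/3 = -5/3
m1 != m2 (-4/5 != -5/3), so not parallel.
m1 * m2 = (-4/5) * (-5/3) = 4/3 != -1, so not perpendicular.
The lines are neither parallel nor perpendicular.

Neither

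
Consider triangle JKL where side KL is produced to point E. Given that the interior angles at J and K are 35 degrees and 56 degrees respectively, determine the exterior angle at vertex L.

Exterior angle = 35 + 56 = 91 degrees (exterior angle theorem).

91 degrees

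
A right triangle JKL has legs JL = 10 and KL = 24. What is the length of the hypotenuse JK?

By the Pythagorean theorem: JK^2 = JL^2 + KL^2
JK^2 = 10^2 + 24^2 = 100 + 576 = 676
JK = sqrt(676) = 26

26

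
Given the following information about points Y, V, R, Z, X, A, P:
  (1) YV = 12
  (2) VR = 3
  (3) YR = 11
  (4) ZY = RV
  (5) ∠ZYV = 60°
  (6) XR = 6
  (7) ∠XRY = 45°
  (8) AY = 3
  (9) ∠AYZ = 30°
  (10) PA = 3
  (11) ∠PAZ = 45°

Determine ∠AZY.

From the given relations: ZY = RV = 3.
Step 1: By the law of cosines on triangle ZYA: ZA² = 3² + 3² − 2·3·3·cos(30°) = 2.41, so ZA ≈ 1.55.
Step 2: By the inverse law of cosines on triangle AZY: cos(∠AZY) = (1.55² + 3² − 3²) / (2·1.55·3) = 2.41/9.32 = 0.2588, so ∠AZY = 75°.

Therefore, the measure of angle ∠AZY = 75°.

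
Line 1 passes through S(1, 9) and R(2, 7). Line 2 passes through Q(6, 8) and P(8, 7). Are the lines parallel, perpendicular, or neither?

Slope of line 1: m1 = (7 - 9)/(2 - 1) = -2/1 = -2
Slope of line 2: m2 = (7 - 8)/(8 - 6) = -1/2 = -1/2
m1 != m2 (-2 != -1/2), so not parallel.
m1 * m2 = (-2) * (-1/2) = 1 != -1, so not perpendicular.
The lines are neither parallel nor perpendicular.

Neither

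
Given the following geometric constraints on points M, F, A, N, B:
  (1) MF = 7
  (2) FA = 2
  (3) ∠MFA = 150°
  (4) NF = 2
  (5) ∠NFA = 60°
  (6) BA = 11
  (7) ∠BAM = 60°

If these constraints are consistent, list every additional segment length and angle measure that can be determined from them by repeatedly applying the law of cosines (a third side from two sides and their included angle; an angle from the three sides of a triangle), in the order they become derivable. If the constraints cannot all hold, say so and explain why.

The constraints are consistent. Derivable facts, in order:
After 1 step:
- AN = 2
- MA ≈ 8.79
After 2 steps:
- MB ≈ 10.08
- ∠AMF = 6.53°
- ∠ANF = 60°
- ∠FAM = 23.47°
- ∠FAN = 60°
After 3 steps:
- ∠ABM = 49.05°
- ∠AMB = 70.95°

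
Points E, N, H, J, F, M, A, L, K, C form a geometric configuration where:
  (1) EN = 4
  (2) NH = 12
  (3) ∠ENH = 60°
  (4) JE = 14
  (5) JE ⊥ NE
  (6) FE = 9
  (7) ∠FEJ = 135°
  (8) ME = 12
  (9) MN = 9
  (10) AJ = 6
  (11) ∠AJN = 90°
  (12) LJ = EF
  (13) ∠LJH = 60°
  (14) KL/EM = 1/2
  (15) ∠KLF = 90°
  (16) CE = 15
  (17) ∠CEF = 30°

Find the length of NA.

Step 1: By the law of cosines on triangle JEN: JN² = 14² + 4² − 2·14·4·cos(90°) = 212, so JN = 2·√53.
Step 2: By the law of cosines on triangle NJA: NA² = (2·√53)² + 6² − 2·2·√53·6·cos(90°) = 248, so NA = 2·√62.

Therefore, the length of NA = 2·√62.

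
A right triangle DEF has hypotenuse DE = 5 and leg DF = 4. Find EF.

Rearranging the Pythagorean theorem to solve for the unknown leg:
leg^2 = hypotenuse^2 - known_leg^2 = 25 - 16 = 9
leg = sqrt(9) = 3.

3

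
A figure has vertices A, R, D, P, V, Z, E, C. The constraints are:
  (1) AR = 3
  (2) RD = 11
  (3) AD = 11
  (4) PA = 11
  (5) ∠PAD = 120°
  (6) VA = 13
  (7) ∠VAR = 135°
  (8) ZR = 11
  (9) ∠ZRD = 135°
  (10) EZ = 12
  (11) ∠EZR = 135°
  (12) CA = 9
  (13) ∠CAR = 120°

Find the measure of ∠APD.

Step 1: By the law of cosines on triangle PAD: PD² = 11² + 11² − 2·11·11·cos(120°) = 363, so PD = 11·√3.
Step 2: By the inverse law of cosines on triangle APD: cos(∠APD) = (11² + (11·√3)² − 11²) / (2·11·11·√3) = 363/419.16 = 0.866, so ∠APD = 30°.

Therefore, the measure of angle ∠APD = 30°.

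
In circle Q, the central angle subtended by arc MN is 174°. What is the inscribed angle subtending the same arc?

By the inscribed angle theorem, the inscribed angle is half the central angle.
Inscribed angle = 174° / 2 = 87°

87°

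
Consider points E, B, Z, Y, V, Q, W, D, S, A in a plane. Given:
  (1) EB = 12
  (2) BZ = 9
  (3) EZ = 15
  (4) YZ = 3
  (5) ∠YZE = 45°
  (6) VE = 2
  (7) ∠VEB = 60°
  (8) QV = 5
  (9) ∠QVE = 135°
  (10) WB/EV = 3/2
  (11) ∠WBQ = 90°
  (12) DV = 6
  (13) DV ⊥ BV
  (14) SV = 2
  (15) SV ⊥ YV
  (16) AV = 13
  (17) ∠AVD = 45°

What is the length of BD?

Step 1: By the law of cosines on triangle BEV: BV² = 12² + 2² − 2·12·2·cos(60°) = 124, so BV = 2·√31.
Step 2: By the law of cosines on triangle BVD: BD² = (2·√31)² + 6² − 2·2·√31·6·cos(90°) = 160, so BD = 4·√10.

Therefore, the length of BD = 4·√10.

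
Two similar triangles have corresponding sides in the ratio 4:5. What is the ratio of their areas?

The ratio of areas of similar triangles equals the square of the side ratio.
Side ratio = 4:5
Area ratio = (4/5)^2 = 16/25 = 16:25

16:25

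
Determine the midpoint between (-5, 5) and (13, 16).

The midpoint is the point halfway along the segment.
Move half the horizontal distance: -5 + (13 - -5)/2 = -5 + 18/2 = 4
Move half the vertical distance: 5 + (16 - 5)/2 = 5 + 11/2 = 21/2
Midpoint = (4, 21/2)

(4, 21/2)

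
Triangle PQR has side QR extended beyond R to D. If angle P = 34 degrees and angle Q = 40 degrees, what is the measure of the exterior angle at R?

The interior angle at R is 180 - 34 - 40 = 106 degrees.
The exterior angle and interior angle at R are supplementary:
Exterior angle = 180 - 106 = 74 degrees.

74 degrees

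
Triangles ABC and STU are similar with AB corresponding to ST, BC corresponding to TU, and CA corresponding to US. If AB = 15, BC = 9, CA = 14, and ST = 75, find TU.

Similar triangles have proportional sides. Setting up the proportion:
ST / AB = TU / BC
75 / 15 = TU / 9
TU = 9 * 75 / 15 = 45.

45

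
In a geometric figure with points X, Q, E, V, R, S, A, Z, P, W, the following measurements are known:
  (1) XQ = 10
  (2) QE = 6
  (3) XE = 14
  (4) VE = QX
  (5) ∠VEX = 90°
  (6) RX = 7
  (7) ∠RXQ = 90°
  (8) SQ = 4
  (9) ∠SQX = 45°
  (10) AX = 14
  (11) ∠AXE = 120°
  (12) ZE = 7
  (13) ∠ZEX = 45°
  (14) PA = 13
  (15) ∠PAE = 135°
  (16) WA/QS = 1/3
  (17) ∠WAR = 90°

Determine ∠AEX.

Step 1: By the law of cosines on triangle EXA: EA² = 14² + 14² − 2·14·14·cos(120°) = 588, so EA = 14·√3.
Step 2: By the inverse law of cosines on triangle AEX: cos(∠AEX) = ((14·√3)² + 14² − 14²) / (2·14·√3·14) = 588/678.96 = 0.866, so ∠AEX = 30°.

Therefore, the measure of angle ∠AEX = 30°.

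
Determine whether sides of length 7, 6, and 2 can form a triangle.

For three segments to close into a triangle, no single side can be as long as the other two combined.
The longest side is 7, and 2 + 6 = 8 > 7.
A triangle can be formed.

Yes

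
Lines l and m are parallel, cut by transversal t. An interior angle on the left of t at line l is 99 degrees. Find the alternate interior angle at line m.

Alternate interior angles lie on opposite sides of the transversal, between the parallel lines.
By the alternate interior angle theorem, they are equal: 99 degrees.

99 degrees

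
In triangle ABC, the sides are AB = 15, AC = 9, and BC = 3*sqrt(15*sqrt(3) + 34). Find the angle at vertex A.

By the inverse law of cosines: cos(A) = (AB² + AC² - BC²) / (2 × AB × AC)
cos(A) = (15² + 9² - (3*sqrt(15*sqrt(3) + 34))²) / (2 × 15 × 9)
cos(A) = (225 + 81 - (135*sqrt(3) + 306)) / 270
cos(A) = -sqrt(3)/2
A = arccos(-sqrt(3)/2) = 150°

150°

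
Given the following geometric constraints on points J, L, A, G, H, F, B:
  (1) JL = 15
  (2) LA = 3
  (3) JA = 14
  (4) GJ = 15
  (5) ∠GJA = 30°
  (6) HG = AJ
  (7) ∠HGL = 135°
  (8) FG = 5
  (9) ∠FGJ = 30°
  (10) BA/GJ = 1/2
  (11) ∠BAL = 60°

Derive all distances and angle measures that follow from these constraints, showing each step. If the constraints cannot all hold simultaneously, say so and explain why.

The constraints are consistent.

From the given relations:
  HG = AJ = 14
  BA = 1/2·GJ = 1/2·15 ≈ 7.5

Step 1: From JG = 15, GF = 5, and ∠JGF = 30°, by the law of cosines:
  JF² = JG² + GF² - 2·JG·GF·cos(30°) = 225 + 25 - 129.9 = 120.1
  JF ≈ 10.96

Step 2: From LA = 3, AB = 7.5, and ∠LAB = 60°, by the law of cosines:
  LB² = LA² + AB² - 2·LA·AB·cos(60°) = 9 + 56.25 - 22.5 = 42.75
  LB = 3/2·√19

Step 3: From AJ = 14, JG = 15, and ∠AJG = 30°, by the law of cosines:
  AG² = AJ² + JG² - 2·AJ·JG·cos(30°) = 196 + 225 - 363.7 = 57.27
  AG ≈ 7.57

Step 4: From JA = 14, JL = 15, AL = 3, by the inverse law of cosines:
  cos(∠AJL) = (JA² + JL² - AL²) / (2·JA·JL)
  ∠AJL = 11.2°

Step 5: From LA = 3, LJ = 15, AJ = 14, by the inverse law of cosines:
  cos(∠ALJ) = (LA² + LJ² - AJ²) / (2·LA·LJ)
  ∠ALJ = 65.03°

Step 6: From AJ = 14, AL = 3, JL = 15, by the inverse law of cosines:
  cos(∠JAL) = (AJ² + AL² - JL²) / (2·AJ·AL)
  ∠JAL = 103.77°

Step 7: From JF = 10.96, JG = 15, FG = 5, by the inverse law of cosines:
  cos(∠FJG) = (JF² + JG² - FG²) / (2·JF·JG)
  ∠FJG = 13.19°

Step 8: From LA = 3, LB = 3/2·√19, AB = 7.5, by the inverse law of cosines:
  cos(∠ALB) = (LA² + LB² - AB²) / (2·LA·LB)
  ∠ALB = 96.59°

Step 9: From AG = 7.57, AJ = 14, GJ = 15, by the inverse law of cosines:
  cos(∠GAJ) = (AG² + AJ² - GJ²) / (2·AG·AJ)
  ∠GAJ = 82.33°

Step 10: From GA = 7.57, GJ = 15, AJ = 14, by the inverse law of cosines:
  cos(∠AGJ) = (GA² + GJ² - AJ²) / (2·GA·GJ)
  ∠AGJ = 67.67°

Step 11: From FG = 5, FJ = 10.96, GJ = 15, by the inverse law of cosines:
  cos(∠GFJ) = (FG² + FJ² - GJ²) / (2·FG·FJ)
  ∠GFJ = 136.81°

Step 12: From BA = 7.5, BL = 3/2·√19, AL = 3, by the inverse law of cosines:
  cos(∠ABL) = (BA² + BL² - AL²) / (2·BA·BL)
  ∠ABL = 23.41°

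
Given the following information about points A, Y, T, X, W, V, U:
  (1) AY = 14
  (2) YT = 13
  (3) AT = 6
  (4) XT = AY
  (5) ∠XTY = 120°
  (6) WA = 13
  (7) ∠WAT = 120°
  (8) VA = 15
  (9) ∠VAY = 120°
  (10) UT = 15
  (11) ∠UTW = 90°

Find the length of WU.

Step 1: By the law of cosines on triangle WAT: WT² = 13² + 6² − 2·13·6·cos(120°) = 283, so WT ≈ 16.82.
Step 2: By the law of cosines on triangle WTU: WU² = 16.82² + 15² − 2·16.82·15·cos(90°) = 508, so WU = 2·√127.

Therefore, the length of WU = 2·√127.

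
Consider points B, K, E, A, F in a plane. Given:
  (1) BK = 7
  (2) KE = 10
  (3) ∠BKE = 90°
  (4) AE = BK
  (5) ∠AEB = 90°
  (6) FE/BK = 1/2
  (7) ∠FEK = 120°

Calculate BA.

From the given relations: AE = BK = 7.
Step 1: By the law of cosines on triangle BKE: BE² = 7² + 10² − 2·7·10·cos(90°) = 149, so BE = √149.
Step 2: By the law of cosines on triangle BEA: BA² = √149² + 7² − 2·√149·7·cos(90°) = 198, so BA = 3·√22.

Therefore, the length of BA = 3·√22.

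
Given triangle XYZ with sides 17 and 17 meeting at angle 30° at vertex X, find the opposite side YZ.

By the law of cosines: YZ^2 = XY^2 + XZ^2 - 2*XY*XZ*cos(X)
YZ^2 = 17^2 + 17^2 - 2*17*17*cos(30°)
YZ^2 = 289 + 289 - 578*(sqrt(3)/2)
YZ^2 = 578 - 289*sqrt(3)
YZ = 17*sqrt(2 - sqrt(3))

17*sqrt(2 - sqrt(3))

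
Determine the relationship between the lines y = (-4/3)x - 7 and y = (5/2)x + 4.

Slope of line 1: m1 = -4/3
Slope of line 2: m2 = 5/2
m1 != m2 and m1*m2 = -10/3 != -1. Neither.

Neither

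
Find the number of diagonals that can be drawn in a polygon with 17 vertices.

Each of the 17 vertices connects to 14 non-adjacent vertices via diagonals.
Total connections = 17 × 14 = 238, but each diagonal is counted twice.
Number of diagonals = 238 / 2 = 119.

119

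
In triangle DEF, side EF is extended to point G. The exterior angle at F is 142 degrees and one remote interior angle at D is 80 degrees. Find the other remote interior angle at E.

angle E = 142 - 80 = 62 degrees (exterior angle theorem).

62 degrees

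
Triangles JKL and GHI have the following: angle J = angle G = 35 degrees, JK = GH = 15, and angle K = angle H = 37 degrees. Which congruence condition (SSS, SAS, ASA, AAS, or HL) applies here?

The given information provides:
angle J = angle G = 35 degrees, JK = GH = 15, and angle K = angle H = 37 degrees
This matches the ASA congruence theorem.
Two pairs of corresponding angles and the included side are equal (Angle-Side-Angle).

ASA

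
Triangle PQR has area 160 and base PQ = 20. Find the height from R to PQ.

Rearranging the area formula Area = (1/2) * base * height:
height = 2 * Area / base = 2 * 160 / 20 = 16.

16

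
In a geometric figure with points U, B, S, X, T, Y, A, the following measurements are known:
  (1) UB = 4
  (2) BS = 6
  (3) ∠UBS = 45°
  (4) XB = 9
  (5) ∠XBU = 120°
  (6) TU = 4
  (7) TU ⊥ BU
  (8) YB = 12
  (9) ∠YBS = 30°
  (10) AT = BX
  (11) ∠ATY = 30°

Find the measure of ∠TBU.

Step 1: By the law of cosines on triangle BUT: BT² = 4² + 4² − 2·4·4·cos(90°) = 32, so BT = 4·√2.
Step 2: By the inverse law of cosines on triangle TBU: cos(∠TBU) = ((4·√2)² + 4² − 4²) / (2·4·√2·4) = 32/45.25 = 0.7071, so ∠TBU = 45°.

Therefore, the measure of angle ∠TBU = 45°.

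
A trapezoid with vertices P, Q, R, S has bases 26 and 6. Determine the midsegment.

The midsegment of a trapezoid = (base1 + base2) / 2
midsegment = (26 + 6) / 2
midsegment = 32 / 2
midsegment = 16

16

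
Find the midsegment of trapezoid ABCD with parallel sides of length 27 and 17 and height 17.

midsegment = (27 + 17) / 2 = 44 / 2 = 22

22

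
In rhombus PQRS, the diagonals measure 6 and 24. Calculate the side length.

Half-diagonals are 3 and 12. side = sqrt(3^2 + 12^2) = sqrt(153) = 3*sqrt(17)

3*sqrt(17)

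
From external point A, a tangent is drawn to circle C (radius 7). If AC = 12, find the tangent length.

Let T be the point of tangency. Then CT ⊥ AT (radius ⊥ tangent).
In right triangle CTA: CA² = CT² + AT²
12² = 7² + AT²
AT² = 95, AT = sqrt(95)

sqrt(95)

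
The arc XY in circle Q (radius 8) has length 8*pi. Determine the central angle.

θ = 360 × 8*pi / (2π × 8) = 180° (rearranging arc length formula).

180°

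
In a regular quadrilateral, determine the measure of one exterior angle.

Each exterior angle of a regular n-gon is 360 / n.
For n = 4: 360 / 4 = 90 degrees.

90 degrees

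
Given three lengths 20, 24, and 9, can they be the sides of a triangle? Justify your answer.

Check all three triangle inequalities:
20 + 24 = 44 > 9 ✓
20 + 9 = 29 > 24 ✓
24 + 9 = 33 > 20 ✓
All conditions hold, so these sides form a valid triangle.

Yes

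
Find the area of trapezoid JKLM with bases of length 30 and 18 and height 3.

A trapezoid's area equals the midsegment times the height.
The midsegment is (30 + 18) / 2 = 24.
Area = 24 * 3 = 72.

72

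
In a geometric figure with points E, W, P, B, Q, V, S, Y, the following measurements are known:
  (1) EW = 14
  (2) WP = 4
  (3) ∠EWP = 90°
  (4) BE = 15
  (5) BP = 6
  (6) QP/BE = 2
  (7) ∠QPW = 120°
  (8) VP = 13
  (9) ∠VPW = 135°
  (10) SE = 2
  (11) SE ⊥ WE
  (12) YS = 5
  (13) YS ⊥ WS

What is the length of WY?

Step 1: By the law of cosines on triangle SEW: SW² = 2² + 14² − 2·2·14·cos(90°) = 200, so SW = 10·√2.
Step 2: By the law of cosines on triangle WSY: WY² = (10·√2)² + 5² − 2·10·√2·5·cos(90°) = 225, so WY = 15.

Therefore, the length of WY = 15.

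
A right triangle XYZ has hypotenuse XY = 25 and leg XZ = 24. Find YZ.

Rearranging the Pythagorean theorem to solve for the unknown leg:
leg^2 = hypotenuse^2 - known_leg^2 = 625 - 576 = 49
leg = sqrt(49) = 7.

7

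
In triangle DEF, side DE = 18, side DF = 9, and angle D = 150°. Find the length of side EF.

Law of cosines: EF^2 = 18^2 + 9^2 - 2(18)(9)cos(150°) = 162*sqrt(3) + 405, so EF = 9*sqrt(2*sqrt(3) + 5).

9*sqrt(2*sqrt(3) + 5)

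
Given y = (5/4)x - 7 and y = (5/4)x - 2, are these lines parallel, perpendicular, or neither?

Slope of line 1: m1 = 5/4
Slope of line 2: m2 = 5/4
Since m1 = m2 = 5/4, the lines are parallel.

Parallel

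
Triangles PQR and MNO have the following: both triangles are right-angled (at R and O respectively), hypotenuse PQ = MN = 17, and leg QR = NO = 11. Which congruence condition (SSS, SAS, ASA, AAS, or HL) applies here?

The given information provides:
both triangles are right-angled (at R and O respectively), hypotenuse PQ = MN = 17, and leg QR = NO = 11
This matches the HL congruence theorem.
The hypotenuse and one leg of two right triangles are equal (Hypotenuse-Leg).

HL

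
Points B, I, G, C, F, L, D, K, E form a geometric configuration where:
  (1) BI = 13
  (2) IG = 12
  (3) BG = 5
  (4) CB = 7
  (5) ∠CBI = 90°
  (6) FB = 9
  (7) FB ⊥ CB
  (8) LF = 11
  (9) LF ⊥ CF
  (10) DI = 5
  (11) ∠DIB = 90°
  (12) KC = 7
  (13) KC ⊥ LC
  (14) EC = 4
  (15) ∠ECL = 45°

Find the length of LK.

Step 1: By the law of cosines on triangle FBC: FC² = 9² + 7² − 2·9·7·cos(90°) = 130, so FC = √130.
Step 2: By the law of cosines on triangle LFC: LC² = 11² + √130² − 2·11·√130·cos(90°) = 251, so LC ≈ 15.84.
Step 3: By the law of cosines on triangle LCK: LK² = 15.84² + 7² − 2·15.84·7·cos(90°) = 300, so LK = 10·√3.

Therefore, the length of LK = 10·√3.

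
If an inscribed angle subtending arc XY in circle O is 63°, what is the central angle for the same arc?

The inscribed angle theorem states that a central angle is always twice any inscribed angle that subtends the same arc.
Since the inscribed angle is 63°, the central angle = 2 × 63° = 126°.

126°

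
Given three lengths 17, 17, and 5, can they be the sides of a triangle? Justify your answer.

Check all three triangle inequalities:
17 + 17 = 34 > 5 ✓
17 + 5 = 22 > 17 ✓
17 + 5 = 22 > 17 ✓
All conditions hold, so these sides form a valid triangle.

Yes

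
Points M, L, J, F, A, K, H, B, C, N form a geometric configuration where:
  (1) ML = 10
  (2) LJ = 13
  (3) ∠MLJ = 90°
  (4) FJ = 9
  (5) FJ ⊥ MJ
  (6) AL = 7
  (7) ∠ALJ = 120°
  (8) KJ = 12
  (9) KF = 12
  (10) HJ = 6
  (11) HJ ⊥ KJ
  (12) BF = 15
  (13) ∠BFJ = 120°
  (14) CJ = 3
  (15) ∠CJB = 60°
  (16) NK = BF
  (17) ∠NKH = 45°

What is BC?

Step 1: By the law of cosines on triangle BFJ: BJ² = 15² + 9² − 2·15·9·cos(120°) = 441, so BJ = 21.
Step 2: By the law of cosines on triangle BJC: BC² = 21² + 3² − 2·21·3·cos(60°) = 387, so BC = 3·√43.

Therefore, the length of BC = 3·√43.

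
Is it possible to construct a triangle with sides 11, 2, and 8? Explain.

No.
The triangle inequality is violated: 2 + 8 = 10 ≤ 11.
These lengths cannot form a triangle.

No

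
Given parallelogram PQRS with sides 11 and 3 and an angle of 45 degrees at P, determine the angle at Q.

In a parallelogram, consecutive angles are supplementary (sum to 180°).
angle Q = 180 - angle P
angle Q = 180 - 45
angle Q = 135 degrees

135 degrees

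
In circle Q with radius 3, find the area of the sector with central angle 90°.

Sector area = π(3²)(1/4) = 9*pi/4

9*pi/4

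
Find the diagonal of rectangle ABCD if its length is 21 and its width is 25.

A rectangle's diagonal splits it into two right triangles, with the diagonal as the hypotenuse.
By the Pythagorean theorem, d^2 = 21^2 + 25^2 = 1066.
Therefore d = sqrt(1066).

sqrt(1066)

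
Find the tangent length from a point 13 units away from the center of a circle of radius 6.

The tangent, radius, and line from the external point to the center form a right triangle.
The right angle is where the tangent meets the radius.
By the Pythagorean theorem: tangent² + 6² = 13²
tangent² = 169 - 36 = 133
tangent = sqrt(133)

sqrt(133)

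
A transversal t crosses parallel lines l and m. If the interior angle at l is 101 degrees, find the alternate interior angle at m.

Alternate interior angles lie on opposite sides of the transversal, between the parallel lines.
By the alternate interior angle theorem, they are equal: 101 degrees.

101 degrees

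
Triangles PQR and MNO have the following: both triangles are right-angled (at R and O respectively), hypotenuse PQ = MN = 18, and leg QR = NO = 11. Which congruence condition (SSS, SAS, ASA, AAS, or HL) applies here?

The given information provides:
both triangles are right-angled (at R and O respectively), hypotenuse PQ = MN = 18, and leg QR = NO = 11
This matches the HL congruence theorem.
The hypotenuse and one leg of two right triangles are equal (Hypotenuse-Leg).

HL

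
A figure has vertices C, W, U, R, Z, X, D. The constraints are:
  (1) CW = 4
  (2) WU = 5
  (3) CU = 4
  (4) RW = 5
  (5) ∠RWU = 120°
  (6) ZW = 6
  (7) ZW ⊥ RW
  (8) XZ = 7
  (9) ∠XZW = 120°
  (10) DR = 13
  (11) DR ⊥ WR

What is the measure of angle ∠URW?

Step 1: By the law of cosines on triangle RWU: RU² = 5² + 5² − 2·5·5·cos(120°) = 75, so RU = 5·√3.
Step 2: By the inverse law of cosines on triangle URW: cos(∠URW) = ((5·√3)² + 5² − 5²) / (2·5·√3·5) = 75/86.6 = 0.866, so ∠URW = 30°.

Therefore, the measure of angle ∠URW = 30°.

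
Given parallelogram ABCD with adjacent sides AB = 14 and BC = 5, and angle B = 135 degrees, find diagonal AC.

The diagonal of a parallelogram can be found by treating two adjacent sides and the diagonal as a triangle.
Applying the law of cosines with sides 14, 5 and included angle 135°:
d^2 = 196 + 25 - 140*cos(135°) = 70*sqrt(2) + 221
d = sqrt(70*sqrt(2) + 221)

sqrt(70*sqrt(2) + 221)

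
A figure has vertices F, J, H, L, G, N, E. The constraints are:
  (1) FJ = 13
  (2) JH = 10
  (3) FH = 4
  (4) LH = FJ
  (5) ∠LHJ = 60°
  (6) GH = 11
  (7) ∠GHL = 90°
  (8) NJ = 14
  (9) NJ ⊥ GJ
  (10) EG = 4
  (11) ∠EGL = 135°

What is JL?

From the given relations: LH = FJ = 13.
Step 1: By the law of cosines on triangle JHL: JL² = 10² + 13² − 2·10·13·cos(60°) = 139, so JL = √139.

Therefore, the length of JL = √139.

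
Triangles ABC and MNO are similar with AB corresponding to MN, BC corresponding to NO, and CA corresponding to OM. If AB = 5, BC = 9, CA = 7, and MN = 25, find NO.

Similar triangles have proportional sides. Setting up the proportion:
MN / AB = NO / BC
25 / 5 = NO / 9
NO = 9 * 25 / 5 = 45.

45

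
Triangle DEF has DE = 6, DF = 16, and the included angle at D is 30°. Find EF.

By the law of cosines: EF^2 = DE^2 + DF^2 - 2*DE*DF*cos(D)
EF^2 = 6^2 + 16^2 - 2*6*16*cos(30°)
EF^2 = 36 + 256 - 192*(sqrt(3)/2)
EF^2 = 292 - 96*sqrt(3)
EF = 2*sqrt(73 - 24*sqrt(3))

2*sqrt(73 - 24*sqrt(3))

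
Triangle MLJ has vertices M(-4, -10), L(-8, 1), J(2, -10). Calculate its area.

Shoelace: Area = (1/2)|-4(1--10) + -8(-10--10) + 2(-10-1)| = (1/2)(66) = 33

33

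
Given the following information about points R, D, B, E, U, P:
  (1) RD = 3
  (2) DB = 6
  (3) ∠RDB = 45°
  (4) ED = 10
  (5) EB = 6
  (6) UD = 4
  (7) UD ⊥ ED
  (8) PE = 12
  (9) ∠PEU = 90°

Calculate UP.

Step 1: By the law of cosines on triangle UDE: UE² = 4² + 10² − 2·4·10·cos(90°) = 116, so UE = 2·√29.
Step 2: By the law of cosines on triangle UEP: UP² = (2·√29)² + 12² − 2·2·√29·12·cos(90°) = 260, so UP = 2·√65.

Therefore, the length of UP = 2·√65.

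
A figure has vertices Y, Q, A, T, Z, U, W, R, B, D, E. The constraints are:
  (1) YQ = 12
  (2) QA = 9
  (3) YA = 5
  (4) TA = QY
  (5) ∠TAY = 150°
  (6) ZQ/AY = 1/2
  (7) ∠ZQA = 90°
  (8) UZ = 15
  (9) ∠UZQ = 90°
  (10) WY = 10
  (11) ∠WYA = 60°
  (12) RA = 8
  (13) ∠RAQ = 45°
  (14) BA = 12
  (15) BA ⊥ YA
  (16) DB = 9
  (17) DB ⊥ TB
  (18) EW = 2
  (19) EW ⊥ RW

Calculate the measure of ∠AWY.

Step 1: By the law of cosines on triangle WYA: WA² = 10² + 5² − 2·10·5·cos(60°) = 75, so WA = 5·√3.
Step 2: By the inverse law of cosines on triangle AWY: cos(∠AWY) = ((5·√3)² + 10² − 5²) / (2·5·√3·10) = 150/173.21 = 0.866, so ∠AWY = 30°.

Therefore, the measure of angle ∠AWY = 30°.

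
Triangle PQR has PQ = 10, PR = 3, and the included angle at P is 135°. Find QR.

By the law of cosines: QR^2 = PQ^2 + PR^2 - 2*PQ*PR*cos(P)
QR^2 = 10^2 + 3^2 - 2*10*3*cos(135°)
QR^2 = 100 + 9 - 60*(-sqrt(2)/2)
QR^2 = 30*sqrt(2) + 109
QR = sqrt(30*sqrt(2) + 109)

sqrt(30*sqrt(2) + 109)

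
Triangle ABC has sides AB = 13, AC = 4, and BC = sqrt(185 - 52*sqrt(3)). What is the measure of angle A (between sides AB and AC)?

cos(A) = (13² + 4² - (sqrt(185 - 52*sqrt(3)))²) / (2 × 13 × 4) = sqrt(3)/2, so A = arccos(sqrt(3)/2) = 30°.

30°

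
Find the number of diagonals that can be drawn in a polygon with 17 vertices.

The number of diagonals in an n-gon is n(n - 3)/2.
For n = 17: 17(17 - 3)/2 = 17 × 14 / 2 = 119.

119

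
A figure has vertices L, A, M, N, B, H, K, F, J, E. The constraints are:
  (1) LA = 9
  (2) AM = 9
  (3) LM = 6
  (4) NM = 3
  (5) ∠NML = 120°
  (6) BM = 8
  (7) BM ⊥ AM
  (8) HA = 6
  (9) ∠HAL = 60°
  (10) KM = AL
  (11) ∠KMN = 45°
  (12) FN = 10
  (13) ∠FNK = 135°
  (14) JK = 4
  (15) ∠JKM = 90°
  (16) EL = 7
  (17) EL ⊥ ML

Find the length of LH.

Step 1: By the law of cosines on triangle LAH: LH² = 9² + 6² − 2·9·6·cos(60°) = 63, so LH = 3·√7.

Therefore, the length of LH = 3·√7.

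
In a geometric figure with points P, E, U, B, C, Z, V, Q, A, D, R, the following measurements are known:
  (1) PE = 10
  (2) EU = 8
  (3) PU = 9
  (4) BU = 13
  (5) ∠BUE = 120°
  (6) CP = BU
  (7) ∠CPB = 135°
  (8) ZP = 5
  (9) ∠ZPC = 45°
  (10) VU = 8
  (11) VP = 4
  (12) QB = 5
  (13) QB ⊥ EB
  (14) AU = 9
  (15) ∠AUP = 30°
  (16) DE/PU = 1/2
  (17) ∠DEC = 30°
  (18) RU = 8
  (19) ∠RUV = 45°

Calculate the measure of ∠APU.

Step 1: By the law of cosines on triangle PUA: PA² = 9² + 9² − 2·9·9·cos(30°) = 21.7, so PA ≈ 4.66.
Step 2: By the inverse law of cosines on triangle APU: cos(∠APU) = (4.66² + 9² − 9²) / (2·4.66·9) = 21.7/83.86 = 0.2588, so ∠APU = 75°.

Therefore, the measure of angle ∠APU = 75°.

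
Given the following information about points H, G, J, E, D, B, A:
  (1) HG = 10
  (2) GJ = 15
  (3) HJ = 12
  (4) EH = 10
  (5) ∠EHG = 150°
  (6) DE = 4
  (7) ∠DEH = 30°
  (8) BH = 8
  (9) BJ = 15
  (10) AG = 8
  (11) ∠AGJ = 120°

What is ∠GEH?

Step 1: By the law of cosines on triangle EHG: EG² = 10² + 10² − 2·10·10·cos(150°) = 373.21, so EG ≈ 19.32.
Step 2: By the inverse law of cosines on triangle GEH: cos(∠GEH) = (19.32² + 10² − 10²) / (2·19.32·10) = 373.21/386.37 = 0.9659, so ∠GEH = 15°.

Therefore, the measure of angle ∠GEH = 15°.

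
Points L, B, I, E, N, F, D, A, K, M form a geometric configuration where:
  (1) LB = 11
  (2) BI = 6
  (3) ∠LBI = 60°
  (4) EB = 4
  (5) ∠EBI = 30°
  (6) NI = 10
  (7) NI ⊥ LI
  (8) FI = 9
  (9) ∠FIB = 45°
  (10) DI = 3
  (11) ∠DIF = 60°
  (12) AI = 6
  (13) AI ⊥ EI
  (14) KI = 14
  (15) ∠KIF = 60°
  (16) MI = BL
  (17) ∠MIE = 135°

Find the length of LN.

Step 1: By the law of cosines on triangle LBI: LI² = 11² + 6² − 2·11·6·cos(60°) = 91, so LI = √91.
Step 2: By the law of cosines on triangle LIN: LN² = √91² + 10² − 2·√91·10·cos(90°) = 191, so LN = √191.

Therefore, the length of LN = √191.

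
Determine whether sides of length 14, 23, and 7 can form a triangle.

No.
The triangle inequality is violated: 14 + 7 = 21 ≤ 23.
These lengths cannot form a triangle.

No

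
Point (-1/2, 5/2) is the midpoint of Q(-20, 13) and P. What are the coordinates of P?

Using the midpoint formula: M = ((x1 + x2)/2, (y1 + y2)/2)
We know M = (-1/2, 5/2) and Q = (-20, 13)
For x: -1/2 = (-20 + x2)/2, so x2 = 2*-1/2 - -20 = 19
For y: 5/2 = (13 + y2)/2, so y2 = 2*5/2 - 13 = -8
P = (19, -8)

(19, -8)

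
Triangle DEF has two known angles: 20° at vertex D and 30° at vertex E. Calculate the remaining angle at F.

angle F = 180 - 20 - 30 = 130 degrees.

130 degrees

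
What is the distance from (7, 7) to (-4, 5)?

d = sqrt((-4 - 7)^2 + (5 - 7)^2)
d = sqrt(-11^2 + -2^2)
d = sqrt(121 + 4)
d = sqrt(125) = 5*sqrt(5)

5*sqrt(5)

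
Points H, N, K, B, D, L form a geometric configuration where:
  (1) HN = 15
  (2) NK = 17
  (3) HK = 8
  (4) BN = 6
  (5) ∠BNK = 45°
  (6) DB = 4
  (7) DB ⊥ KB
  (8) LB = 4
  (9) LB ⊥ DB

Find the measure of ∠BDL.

Step 1: By the law of cosines on triangle DBL: DL² = 4² + 4² − 2·4·4·cos(90°) = 32, so DL = 4·√2.
Step 2: By the inverse law of cosines on triangle BDL: cos(∠BDL) = (4² + (4·√2)² − 4²) / (2·4·4·√2) = 32/45.25 = 0.7071, so ∠BDL = 45°.

Therefore, the measure of angle ∠BDL = 45°.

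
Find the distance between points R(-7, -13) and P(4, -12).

d = sqrt((11)^2 + (1)^2) = sqrt(122)

sqrt(122)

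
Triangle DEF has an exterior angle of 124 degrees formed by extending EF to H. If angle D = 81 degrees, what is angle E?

angle E = 124 - 81 = 43 degrees (exterior angle theorem).

43 degrees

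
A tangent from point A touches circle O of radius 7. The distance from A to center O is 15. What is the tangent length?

Let T be the point of tangency. Then OT ⊥ AT (radius ⊥ tangent).
In right triangle OTA: OA² = OT² + AT²
15² = 7² + AT²
AT² = 176, AT = 4*sqrt(11)

4*sqrt(11)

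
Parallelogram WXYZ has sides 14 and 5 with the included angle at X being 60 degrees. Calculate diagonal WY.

The diagonal of a parallelogram can be found by treating two adjacent sides and the diagonal as a triangle.
Applying the law of cosines with sides 14, 5 and included angle 60°:
d^2 = 196 + 25 - 140*cos(60°) = 151
d = sqrt(151)

sqrt(151)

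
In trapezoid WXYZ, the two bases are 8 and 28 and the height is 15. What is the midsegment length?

The midsegment (median) of a trapezoid connects the midpoints of the non-parallel sides.
Its length is the average of the two bases: (8 + 28) / 2 = 18.

18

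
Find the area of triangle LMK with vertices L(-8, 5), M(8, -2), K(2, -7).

Using the Shoelace formula for a triangle:
Area = (1/2)|x0(y1 - y2) + x1(y2 - y0) + x2(y0 - y1)|
Area = (1/2)|-8(-2 - -7) + 8(-7 - 5) + 2(5 - -2)|
Area = (1/2)|-40 + -96 + 14|
Area = (1/2)|-122|
Area = (1/2)(122)
Area = 61

61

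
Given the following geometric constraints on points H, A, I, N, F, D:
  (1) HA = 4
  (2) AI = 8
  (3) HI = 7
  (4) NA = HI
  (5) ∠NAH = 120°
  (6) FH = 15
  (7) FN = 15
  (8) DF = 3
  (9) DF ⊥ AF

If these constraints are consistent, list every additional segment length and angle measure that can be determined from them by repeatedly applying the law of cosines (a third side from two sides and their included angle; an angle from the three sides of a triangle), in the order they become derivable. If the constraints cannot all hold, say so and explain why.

The constraints are consistent. Derivable facts, in order:
After 1 step:
- HN = √93
- ∠AHI = 88.98°
- ∠AIH = 29.99°
- ∠HAI = 61.03°
After 2 steps:
- ∠AHN = 38.95°
- ∠ANH = 21.05°
- ∠FHN = 71.25°
- ∠FNH = 71.25°
- ∠HFN = 37.5°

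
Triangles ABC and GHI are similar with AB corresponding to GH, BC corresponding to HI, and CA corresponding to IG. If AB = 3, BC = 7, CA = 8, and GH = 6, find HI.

Similar triangles have proportional sides. Setting up the proportion:
GH / AB = HI / BC
6 / 3 = HI / 7
HI = 7 * 6 / 3 = 14.

14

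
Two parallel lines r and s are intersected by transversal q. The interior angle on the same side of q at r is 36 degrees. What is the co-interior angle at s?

Co-interior angles (same-side interior) formed by parallel lines and a transversal are supplementary (sum to 180 degrees).
The given angle is 36 degrees.
The co-interior angle = 180 - 36 = 144 degrees.

144 degrees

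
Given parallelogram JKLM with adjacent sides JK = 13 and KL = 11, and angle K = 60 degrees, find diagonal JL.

Law of cosines: d^2 = 13^2 + 11^2 - 2(13)(11)cos(60°) = 147, so d = 7*sqrt(3).

7*sqrt(3)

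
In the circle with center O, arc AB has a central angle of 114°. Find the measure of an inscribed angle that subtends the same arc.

Inscribed angle = 114° / 2 = 57° (inscribed angle theorem).

57°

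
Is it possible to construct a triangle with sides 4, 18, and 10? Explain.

Check the triangle inequality: 4 + 10 = 14 ≤ 18.
Since the sum of two sides does not exceed the third, no triangle can be formed.

No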